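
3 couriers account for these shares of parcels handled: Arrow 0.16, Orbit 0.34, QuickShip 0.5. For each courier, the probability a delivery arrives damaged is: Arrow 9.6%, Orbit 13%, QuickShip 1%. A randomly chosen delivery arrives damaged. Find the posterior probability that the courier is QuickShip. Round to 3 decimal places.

Compute prior × likelihood for every hypothesis:
  Arrow: 0.16 × 0.096 = 0.01536
  Orbit: 0.34 × 0.13 = 0.0442
  QuickShip: 0.5 × 0.01 = 0.005
Total = 0.06456.
P(QuickShip | evidence) = 0.005 / 0.06456 ≈ 0.077.

0.077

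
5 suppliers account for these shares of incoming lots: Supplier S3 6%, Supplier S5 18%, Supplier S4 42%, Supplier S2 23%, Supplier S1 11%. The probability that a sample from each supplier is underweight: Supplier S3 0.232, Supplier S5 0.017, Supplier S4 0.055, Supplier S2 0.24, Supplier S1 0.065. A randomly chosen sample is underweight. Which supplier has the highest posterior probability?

Unnormalized posteriors (prior × likelihood):
  Supplier S3: 0.06 × 0.232 = 0.01392
  Supplier S5: 0.18 × 0.017 = 0.00306
  Supplier S4: 0.42 × 0.055 = 0.0231
  Supplier S2: 0.23 × 0.24 = 0.0552
  Supplier S1: 0.11 × 0.065 = 0.00715
Total = 0.10243.
Largest term belongs to Supplier S2, so Supplier S2 is most probable.

Supplier S2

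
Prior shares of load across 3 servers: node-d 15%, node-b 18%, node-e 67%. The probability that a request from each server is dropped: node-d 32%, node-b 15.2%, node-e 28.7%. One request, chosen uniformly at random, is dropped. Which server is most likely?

node-e

Prior × likelihood for each hypothesis:
  node-d: 0.15 × 0.32 = 0.048
  node-b: 0.18 × 0.152 = 0.02736
  node-e: 0.67 × 0.287 = 0.19229
Total = 0.26765.
Largest term belongs to node-e, so node-e is most probable.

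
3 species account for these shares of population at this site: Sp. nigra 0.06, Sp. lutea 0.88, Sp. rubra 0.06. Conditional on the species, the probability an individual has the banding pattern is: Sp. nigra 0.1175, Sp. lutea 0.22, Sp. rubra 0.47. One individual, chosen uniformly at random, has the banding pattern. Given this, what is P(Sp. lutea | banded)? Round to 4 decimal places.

Prior × likelihood for each hypothesis:
  Sp. nigra: 0.06 × 0.1175 = 0.00705
  Sp. lutea: 0.88 × 0.22 = 0.1936
  Sp. rubra: 0.06 × 0.47 = 0.0282
Sum = 0.22885.
P(Sp. lutea | evidence) = 0.1936 / 0.22885 ≈ 0.8460.

0.8460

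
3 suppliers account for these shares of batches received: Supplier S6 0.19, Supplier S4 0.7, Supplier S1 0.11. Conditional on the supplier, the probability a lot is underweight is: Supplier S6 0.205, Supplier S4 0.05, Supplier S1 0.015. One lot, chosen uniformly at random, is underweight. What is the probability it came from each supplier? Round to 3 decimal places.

Supplier S6 0.515, Supplier S4 0.463, Supplier S1 0.022

Prior × likelihood for each hypothesis:
  Supplier S6: 0.19 × 0.205 = 0.03895
  Supplier S4: 0.7 × 0.05 = 0.035
  Supplier S1: 0.11 × 0.015 = 0.00165
Normalizing constant = 0.0756.
P(Supplier S6 | underweight) = 0.03895/0.0756 ≈ 0.515
P(Supplier S4 | underweight) = 0.035/0.0756 ≈ 0.463
P(Supplier S1 | underweight) = 0.00165/0.0756 ≈ 0.022
(Check: 0.515+0.463+0.022 = 1.000.)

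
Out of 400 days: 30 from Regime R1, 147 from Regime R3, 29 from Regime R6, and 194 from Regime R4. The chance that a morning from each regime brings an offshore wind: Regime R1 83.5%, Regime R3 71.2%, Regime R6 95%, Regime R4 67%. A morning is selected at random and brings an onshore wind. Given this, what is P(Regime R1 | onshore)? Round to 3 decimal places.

Taking complements, P(onshore | each) = Regime R1 0.165, Regime R3 0.288, Regime R6 0.05, Regime R4 0.33.
Compute prior × likelihood for every hypothesis:
  Regime R1: 0.075 × 0.165 = 0.012375
  Regime R3: 0.3675 × 0.288 = 0.10584
  Regime R6: 0.0725 × 0.05 = 0.003625
  Regime R4: 0.485 × 0.33 = 0.16005
Normalizing constant = 0.28189.
P(Regime R1 | evidence) = 0.012375 / 0.28189 ≈ 0.044.

0.044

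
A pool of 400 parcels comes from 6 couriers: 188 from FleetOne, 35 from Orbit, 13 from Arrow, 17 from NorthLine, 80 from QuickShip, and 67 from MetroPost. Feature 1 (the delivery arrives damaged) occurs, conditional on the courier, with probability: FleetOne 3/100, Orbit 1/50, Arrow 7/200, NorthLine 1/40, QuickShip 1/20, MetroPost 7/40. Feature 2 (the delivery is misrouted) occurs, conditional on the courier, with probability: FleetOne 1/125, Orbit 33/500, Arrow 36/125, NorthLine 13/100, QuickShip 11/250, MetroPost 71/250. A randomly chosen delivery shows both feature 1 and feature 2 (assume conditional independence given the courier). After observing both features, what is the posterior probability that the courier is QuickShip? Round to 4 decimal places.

Prior × likelihood for each hypothesis:
  FleetOne: 0.47 × 0.03 × 0.008 = 0.0001128
  Orbit: 0.0875 × 0.02 × 0.066 = 0.0001155
  Arrow: 0.0325 × 0.035 × 0.288 = 0.0003276
  NorthLine: 0.0425 × 0.025 × 0.13 = 0.000138125
  QuickShip: 0.2 × 0.05 × 0.044 = 0.00044
  MetroPost: 0.1675 × 0.175 × 0.284 = 0.00832475
Normalizing constant = 0.009458775.
P(QuickShip | evidence) = 0.00044 / 0.009458775 ≈ 0.0465.

0.0465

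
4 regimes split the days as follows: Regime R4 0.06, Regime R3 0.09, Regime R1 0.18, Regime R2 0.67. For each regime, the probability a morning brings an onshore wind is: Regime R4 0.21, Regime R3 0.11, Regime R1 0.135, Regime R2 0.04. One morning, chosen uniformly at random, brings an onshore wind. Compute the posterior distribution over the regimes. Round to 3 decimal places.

Regime R4 0.171, Regime R3 0.135, Regime R1 0.330, Regime R2 0.364

Prior × likelihood for each hypothesis:
  Regime R4: 0.06 × 0.21 = 0.0126
  Regime R3: 0.09 × 0.11 = 0.0099
  Regime R1: 0.18 × 0.135 = 0.0243
  Regime R2: 0.67 × 0.04 = 0.0268
Sum = 0.0736.
P(Regime R4 | onshore) = 0.0126/0.0736 ≈ 0.171
P(Regime R3 | onshore) = 0.0099/0.0736 ≈ 0.135
P(Regime R1 | onshore) = 0.0243/0.0736 ≈ 0.330
P(Regime R2 | onshore) = 0.0268/0.0736 ≈ 0.364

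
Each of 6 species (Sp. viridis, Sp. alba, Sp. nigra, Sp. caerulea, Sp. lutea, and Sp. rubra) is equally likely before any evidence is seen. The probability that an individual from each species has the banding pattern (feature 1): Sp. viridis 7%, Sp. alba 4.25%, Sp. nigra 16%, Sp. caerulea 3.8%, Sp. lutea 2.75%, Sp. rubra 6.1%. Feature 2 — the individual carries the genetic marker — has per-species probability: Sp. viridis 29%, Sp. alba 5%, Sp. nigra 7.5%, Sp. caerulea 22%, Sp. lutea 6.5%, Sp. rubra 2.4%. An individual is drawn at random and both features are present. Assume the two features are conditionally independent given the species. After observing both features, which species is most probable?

Sp. viridis

With a uniform prior (1/6 each), posterior ∝ likelihood:
  Sp. viridis: 0.07 × 0.29 = 0.0203
  Sp. alba: 0.0425 × 0.05 = 0.002125
  Sp. nigra: 0.16 × 0.075 = 0.012
  Sp. caerulea: 0.038 × 0.22 = 0.00836
  Sp. lutea: 0.0275 × 0.065 = 0.0017875
  Sp. rubra: 0.061 × 0.024 = 0.001464
Total = 0.0460365.
Largest term belongs to Sp. viridis, so Sp. viridis is most probable.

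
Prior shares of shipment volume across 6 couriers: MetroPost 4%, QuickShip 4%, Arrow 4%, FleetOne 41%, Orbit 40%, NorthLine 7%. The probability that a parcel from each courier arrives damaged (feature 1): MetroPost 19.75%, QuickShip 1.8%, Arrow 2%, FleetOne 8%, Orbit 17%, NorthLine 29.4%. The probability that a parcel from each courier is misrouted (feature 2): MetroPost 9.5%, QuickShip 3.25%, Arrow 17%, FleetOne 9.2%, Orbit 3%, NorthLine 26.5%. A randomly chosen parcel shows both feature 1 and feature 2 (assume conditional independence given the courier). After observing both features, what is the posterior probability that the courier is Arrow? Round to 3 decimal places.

0.012

By Bayes' rule, posterior ∝ prior × likelihood:
  MetroPost: 0.04 × 0.1975 × 0.095 = 0.0007505
  QuickShip: 0.04 × 0.018 × 0.0325 = 0.0000234
  Arrow: 0.04 × 0.02 × 0.17 = 0.000136
  FleetOne: 0.41 × 0.08 × 0.092 = 0.0030176
  Orbit: 0.4 × 0.17 × 0.03 = 0.00204
  NorthLine: 0.07 × 0.294 × 0.265 = 0.0054537
Total = 0.0114212.
P(Arrow | evidence) = 0.000136 / 0.0114212 ≈ 0.012.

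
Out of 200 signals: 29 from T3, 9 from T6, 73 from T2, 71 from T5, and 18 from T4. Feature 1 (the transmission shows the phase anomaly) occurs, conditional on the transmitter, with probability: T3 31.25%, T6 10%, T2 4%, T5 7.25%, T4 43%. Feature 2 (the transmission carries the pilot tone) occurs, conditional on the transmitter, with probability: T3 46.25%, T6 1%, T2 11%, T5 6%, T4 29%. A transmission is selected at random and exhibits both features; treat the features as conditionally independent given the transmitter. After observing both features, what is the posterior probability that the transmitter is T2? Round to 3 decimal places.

By Bayes' rule, posterior ∝ prior × likelihood:
  T3: 0.145 × 0.3125 × 0.4625 = 0.02095703125
  T6: 0.045 × 0.1 × 0.01 = 0.000045
  T2: 0.365 × 0.04 × 0.11 = 0.001606
  T5: 0.355 × 0.0725 × 0.06 = 0.00154425
  T4: 0.09 × 0.43 × 0.29 = 0.011223
Total = 0.03537528125.
P(T2 | evidence) = 0.001606 / 0.03537528125 ≈ 0.045.

0.045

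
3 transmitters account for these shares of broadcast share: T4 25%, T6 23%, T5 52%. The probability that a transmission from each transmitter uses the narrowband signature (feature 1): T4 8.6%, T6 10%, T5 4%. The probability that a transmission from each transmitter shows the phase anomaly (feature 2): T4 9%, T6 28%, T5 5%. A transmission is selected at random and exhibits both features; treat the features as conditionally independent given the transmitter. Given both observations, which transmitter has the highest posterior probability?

T6

Prior × likelihood for each hypothesis:
  T4: 0.25 × 0.086 × 0.09 = 0.001935
  T6: 0.23 × 0.1 × 0.28 = 0.00644
  T5: 0.52 × 0.04 × 0.05 = 0.00104
Total = 0.009415.
Largest term belongs to T6, so T6 is most probable.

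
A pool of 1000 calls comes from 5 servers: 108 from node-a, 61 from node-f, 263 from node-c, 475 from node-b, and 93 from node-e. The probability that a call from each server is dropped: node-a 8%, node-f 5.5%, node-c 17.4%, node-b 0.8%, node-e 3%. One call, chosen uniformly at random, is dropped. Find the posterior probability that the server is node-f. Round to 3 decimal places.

0.052

Compute prior × likelihood for every hypothesis:
  node-a: 0.108 × 0.08 = 0.00864
  node-f: 0.061 × 0.055 = 0.003355
  node-c: 0.263 × 0.174 = 0.045762
  node-b: 0.475 × 0.008 = 0.0038
  node-e: 0.093 × 0.03 = 0.00279
Total = 0.064347.
P(node-f | evidence) = 0.003355 / 0.064347 ≈ 0.052.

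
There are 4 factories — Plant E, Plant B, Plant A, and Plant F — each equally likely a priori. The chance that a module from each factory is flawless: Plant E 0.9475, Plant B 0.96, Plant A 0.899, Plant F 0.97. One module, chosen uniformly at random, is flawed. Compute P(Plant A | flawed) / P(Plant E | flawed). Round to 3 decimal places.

Taking complements, P(flawed | each) = Plant E 0.0525, Plant B 0.04, Plant A 0.101, Plant F 0.03.
Since the prior is uniform, the posterior is proportional to the likelihood:
  Plant E: 0.0525
  Plant B: 0.04
  Plant A: 0.101
  Plant F: 0.03
Total = 0.2235.
The ratio is 0.101 / 0.0525 (the normalizer cancels) = 1.924.

1.924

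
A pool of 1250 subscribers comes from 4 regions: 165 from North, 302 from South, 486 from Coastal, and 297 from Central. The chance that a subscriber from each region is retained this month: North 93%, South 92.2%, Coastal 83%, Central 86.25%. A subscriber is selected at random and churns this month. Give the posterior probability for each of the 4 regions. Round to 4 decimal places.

Taking complements, P(churn | each) = North 0.07, South 0.078, Coastal 0.17, Central 0.1375.
Unnormalized posteriors (prior × likelihood):
  North: 0.132 × 0.07 = 0.00924
  South: 0.2416 × 0.078 = 0.0188448
  Coastal: 0.3888 × 0.17 = 0.066096
  Central: 0.2376 × 0.1375 = 0.03267
Total = 0.1268508.
P(North | churn) = 0.00924/0.1268508 ≈ 0.0728
P(South | churn) = 0.0188448/0.1268508 ≈ 0.1486
P(Coastal | churn) = 0.066096/0.1268508 ≈ 0.5211
P(Central | churn) = 0.03267/0.1268508 ≈ 0.2575

North 0.0728, South 0.1486, Coastal 0.5211, Central 0.2575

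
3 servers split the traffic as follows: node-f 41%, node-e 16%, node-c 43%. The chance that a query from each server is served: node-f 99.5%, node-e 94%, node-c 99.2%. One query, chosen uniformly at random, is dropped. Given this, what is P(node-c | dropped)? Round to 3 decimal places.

0.228

Taking complements, P(dropped | each) = node-f 0.005, node-e 0.06, node-c 0.008.
By Bayes' rule, posterior ∝ prior × likelihood:
  node-f: 0.41 × 0.005 = 0.00205
  node-e: 0.16 × 0.06 = 0.0096
  node-c: 0.43 × 0.008 = 0.00344
Total = 0.01509.
P(node-c | evidence) = 0.00344 / 0.01509 ≈ 0.228.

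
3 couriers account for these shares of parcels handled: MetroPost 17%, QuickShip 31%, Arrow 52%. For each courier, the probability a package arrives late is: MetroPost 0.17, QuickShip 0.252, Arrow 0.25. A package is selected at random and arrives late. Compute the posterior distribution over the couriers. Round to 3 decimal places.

Compute prior × likelihood for every hypothesis:
  MetroPost: 0.17 × 0.17 = 0.0289
  QuickShip: 0.31 × 0.252 = 0.07812
  Arrow: 0.52 × 0.25 = 0.13
Sum = 0.23702.
P(MetroPost | late) = 0.0289/0.23702 ≈ 0.122
P(QuickShip | late) = 0.07812/0.23702 ≈ 0.330
P(Arrow | late) = 0.13/0.23702 ≈ 0.548

MetroPost 0.122, QuickShip 0.330, Arrow 0.548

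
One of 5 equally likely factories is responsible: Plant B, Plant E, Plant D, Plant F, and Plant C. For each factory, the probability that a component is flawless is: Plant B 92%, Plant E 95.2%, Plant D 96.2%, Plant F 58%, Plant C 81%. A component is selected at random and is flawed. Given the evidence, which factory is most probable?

Taking complements, P(flawed | each) = Plant B 0.08, Plant E 0.048, Plant D 0.038, Plant F 0.42, Plant C 0.19.
With a uniform prior (1/5 each), posterior ∝ likelihood:
  Plant B: 0.08
  Plant E: 0.048
  Plant D: 0.038
  Plant F: 0.42
  Plant C: 0.19
Total = 0.776.
Largest term belongs to Plant F, so Plant F is most probable.

Plant F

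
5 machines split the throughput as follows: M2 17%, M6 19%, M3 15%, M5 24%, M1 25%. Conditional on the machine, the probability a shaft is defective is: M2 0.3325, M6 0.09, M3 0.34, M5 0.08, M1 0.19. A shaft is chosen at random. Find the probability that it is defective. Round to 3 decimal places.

0.191

Prior × likelihood for each hypothesis:
  M2: 0.17 × 0.3325 = 0.056525
  M6: 0.19 × 0.09 = 0.0171
  M3: 0.15 × 0.34 = 0.051
  M5: 0.24 × 0.08 = 0.0192
  M1: 0.25 × 0.19 = 0.0475
P(defective) = 0.056525 + 0.0171 + 0.051 + 0.0192 + 0.0475 = 0.191325 → 0.191.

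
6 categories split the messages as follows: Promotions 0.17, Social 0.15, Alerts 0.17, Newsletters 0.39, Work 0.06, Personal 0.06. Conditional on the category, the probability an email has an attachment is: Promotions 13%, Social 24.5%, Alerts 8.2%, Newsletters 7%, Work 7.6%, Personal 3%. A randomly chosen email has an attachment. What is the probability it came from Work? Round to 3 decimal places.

0.043

By Bayes' rule, posterior ∝ prior × likelihood:
  Promotions: 0.17 × 0.13 = 0.0221
  Social: 0.15 × 0.245 = 0.03675
  Alerts: 0.17 × 0.082 = 0.01394
  Newsletters: 0.39 × 0.07 = 0.0273
  Work: 0.06 × 0.076 = 0.00456
  Personal: 0.06 × 0.03 = 0.0018
Total = 0.10645.
P(Work | evidence) = 0.00456 / 0.10645 ≈ 0.043.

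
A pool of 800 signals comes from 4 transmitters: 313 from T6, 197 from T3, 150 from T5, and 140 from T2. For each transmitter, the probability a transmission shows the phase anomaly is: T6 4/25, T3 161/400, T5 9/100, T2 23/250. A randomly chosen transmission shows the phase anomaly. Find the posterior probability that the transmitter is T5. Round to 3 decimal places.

By Bayes' rule, posterior ∝ prior × likelihood:
  T6: 0.39125 × 0.16 = 0.0626
  T3: 0.24625 × 0.4025 = 0.099115625
  T5: 0.1875 × 0.09 = 0.016875
  T2: 0.175 × 0.092 = 0.0161
Normalizing constant = 0.194690625.
P(T5 | evidence) = 0.016875 / 0.194690625 ≈ 0.087.

0.087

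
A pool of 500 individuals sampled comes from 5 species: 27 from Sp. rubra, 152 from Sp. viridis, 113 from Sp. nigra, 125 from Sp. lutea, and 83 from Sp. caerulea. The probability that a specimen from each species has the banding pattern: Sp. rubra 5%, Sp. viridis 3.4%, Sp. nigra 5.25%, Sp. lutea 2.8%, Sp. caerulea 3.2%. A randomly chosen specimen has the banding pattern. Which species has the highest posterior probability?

Sp. nigra

Prior × likelihood for each hypothesis:
  Sp. rubra: 0.054 × 0.05 = 0.0027
  Sp. viridis: 0.304 × 0.034 = 0.010336
  Sp. nigra: 0.226 × 0.0525 = 0.011865
  Sp. lutea: 0.25 × 0.028 = 0.007
  Sp. caerulea: 0.166 × 0.032 = 0.005312
Sum = 0.037213.
Largest term belongs to Sp. nigra, so Sp. nigra is most probable.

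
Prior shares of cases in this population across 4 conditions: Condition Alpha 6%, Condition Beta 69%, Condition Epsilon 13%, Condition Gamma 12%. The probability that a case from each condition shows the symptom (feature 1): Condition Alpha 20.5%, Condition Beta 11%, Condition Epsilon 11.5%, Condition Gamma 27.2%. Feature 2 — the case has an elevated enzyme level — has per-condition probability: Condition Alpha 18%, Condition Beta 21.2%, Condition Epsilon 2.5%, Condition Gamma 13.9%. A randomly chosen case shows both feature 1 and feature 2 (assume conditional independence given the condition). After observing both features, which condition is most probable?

Compute prior × likelihood for every hypothesis:
  Condition Alpha: 0.06 × 0.205 × 0.18 = 0.002214
  Condition Beta: 0.69 × 0.11 × 0.212 = 0.0160908
  Condition Epsilon: 0.13 × 0.115 × 0.025 = 0.00037375
  Condition Gamma: 0.12 × 0.272 × 0.139 = 0.00453696
Total = 0.02321551.
Largest term belongs to Condition Beta, so Condition Beta is most probable.

Condition Beta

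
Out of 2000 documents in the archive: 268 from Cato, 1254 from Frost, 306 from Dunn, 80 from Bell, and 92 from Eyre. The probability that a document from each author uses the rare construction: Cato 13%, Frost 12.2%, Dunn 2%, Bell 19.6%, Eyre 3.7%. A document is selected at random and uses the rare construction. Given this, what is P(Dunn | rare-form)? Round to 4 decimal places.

Unnormalized posteriors (prior × likelihood):
  Cato: 0.134 × 0.13 = 0.01742
  Frost: 0.627 × 0.122 = 0.076494
  Dunn: 0.153 × 0.02 = 0.00306
  Bell: 0.04 × 0.196 = 0.00784
  Eyre: 0.046 × 0.037 = 0.001702
Total = 0.106516.
P(Dunn | evidence) = 0.00306 / 0.106516 ≈ 0.0287.

0.0287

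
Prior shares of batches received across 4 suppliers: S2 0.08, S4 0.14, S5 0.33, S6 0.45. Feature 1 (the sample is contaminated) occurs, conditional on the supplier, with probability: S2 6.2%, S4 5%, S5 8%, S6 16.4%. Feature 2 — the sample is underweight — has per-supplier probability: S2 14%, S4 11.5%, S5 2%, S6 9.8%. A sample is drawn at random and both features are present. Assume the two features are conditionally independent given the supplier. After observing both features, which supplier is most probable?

Compute prior × likelihood for every hypothesis:
  S2: 0.08 × 0.062 × 0.14 = 0.0006944
  S4: 0.14 × 0.05 × 0.115 = 0.000805
  S5: 0.33 × 0.08 × 0.02 = 0.000528
  S6: 0.45 × 0.164 × 0.098 = 0.0072324
Normalizing constant = 0.0092598.
Largest term belongs to S6, so S6 is most probable.

S6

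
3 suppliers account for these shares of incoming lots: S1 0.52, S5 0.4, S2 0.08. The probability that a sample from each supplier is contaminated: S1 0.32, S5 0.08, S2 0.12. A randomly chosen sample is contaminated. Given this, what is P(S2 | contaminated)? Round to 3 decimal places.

0.046

Compute prior × likelihood for every hypothesis:
  S1: 0.52 × 0.32 = 0.1664
  S5: 0.4 × 0.08 = 0.032
  S2: 0.08 × 0.12 = 0.0096
Sum = 0.208.
P(S2 | evidence) = 0.0096 / 0.208 ≈ 0.046.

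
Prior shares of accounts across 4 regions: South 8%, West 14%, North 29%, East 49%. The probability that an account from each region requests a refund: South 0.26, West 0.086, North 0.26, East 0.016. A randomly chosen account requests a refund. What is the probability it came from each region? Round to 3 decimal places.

South 0.179, West 0.104, North 0.650, East 0.068

Prior × likelihood for each hypothesis:
  South: 0.08 × 0.26 = 0.0208
  West: 0.14 × 0.086 = 0.01204
  North: 0.29 × 0.26 = 0.0754
  East: 0.49 × 0.016 = 0.00784
Sum = 0.11608.
P(South | refund) = 0.0208/0.11608 ≈ 0.179
P(West | refund) = 0.01204/0.11608 ≈ 0.104
P(North | refund) = 0.0754/0.11608 ≈ 0.650
P(East | refund) = 0.00784/0.11608 ≈ 0.068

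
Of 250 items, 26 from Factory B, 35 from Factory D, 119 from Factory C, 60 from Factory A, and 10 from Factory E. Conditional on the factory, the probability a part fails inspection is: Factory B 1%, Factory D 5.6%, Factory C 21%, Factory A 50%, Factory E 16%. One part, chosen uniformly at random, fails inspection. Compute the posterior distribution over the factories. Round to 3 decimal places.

Factory B 0.004, Factory D 0.033, Factory C 0.425, Factory A 0.510, Factory E 0.027

Unnormalized posteriors (prior × likelihood):
  Factory B: 0.104 × 0.01 = 0.00104
  Factory D: 0.14 × 0.056 = 0.00784
  Factory C: 0.476 × 0.21 = 0.09996
  Factory A: 0.24 × 0.5 = 0.12
  Factory E: 0.04 × 0.16 = 0.0064
Total = 0.23524.
P(Factory B | nonconforming) = 0.00104/0.23524 ≈ 0.004
P(Factory D | nonconforming) = 0.00784/0.23524 ≈ 0.033
P(Factory C | nonconforming) = 0.09996/0.23524 ≈ 0.425
P(Factory A | nonconforming) = 0.12/0.23524 ≈ 0.510
P(Factory E | nonconforming) = 0.0064/0.23524 ≈ 0.027
(Check: 0.004+0.033+0.425+0.510+0.027 = 0.999.)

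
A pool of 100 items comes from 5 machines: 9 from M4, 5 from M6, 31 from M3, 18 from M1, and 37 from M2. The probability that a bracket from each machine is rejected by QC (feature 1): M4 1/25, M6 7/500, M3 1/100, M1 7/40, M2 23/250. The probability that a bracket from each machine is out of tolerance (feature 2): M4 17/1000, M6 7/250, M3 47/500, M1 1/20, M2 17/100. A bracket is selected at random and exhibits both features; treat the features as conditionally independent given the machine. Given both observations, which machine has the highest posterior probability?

Unnormalized posteriors (prior × likelihood):
  M4: 0.09 × 0.04 × 0.017 = 0.0000612
  M6: 0.05 × 0.014 × 0.028 = 0.0000196
  M3: 0.31 × 0.01 × 0.094 = 0.0002914
  M1: 0.18 × 0.175 × 0.05 = 0.001575
  M2: 0.37 × 0.092 × 0.17 = 0.0057868
Sum = 0.007734.
Largest term belongs to M2, so M2 is most probable.

M2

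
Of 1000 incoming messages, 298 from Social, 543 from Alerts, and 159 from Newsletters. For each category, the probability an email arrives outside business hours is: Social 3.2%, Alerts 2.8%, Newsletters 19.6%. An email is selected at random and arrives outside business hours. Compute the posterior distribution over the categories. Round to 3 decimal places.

Social 0.171, Alerts 0.272, Newsletters 0.557

Unnormalized posteriors (prior × likelihood):
  Social: 0.298 × 0.032 = 0.009536
  Alerts: 0.543 × 0.028 = 0.015204
  Newsletters: 0.159 × 0.196 = 0.031164
Sum = 0.055904.
P(Social | off-hours) = 0.009536/0.055904 ≈ 0.171
P(Alerts | off-hours) = 0.015204/0.055904 ≈ 0.272
P(Newsletters | off-hours) = 0.031164/0.055904 ≈ 0.557
(Check: 0.171+0.272+0.557 = 1.000.)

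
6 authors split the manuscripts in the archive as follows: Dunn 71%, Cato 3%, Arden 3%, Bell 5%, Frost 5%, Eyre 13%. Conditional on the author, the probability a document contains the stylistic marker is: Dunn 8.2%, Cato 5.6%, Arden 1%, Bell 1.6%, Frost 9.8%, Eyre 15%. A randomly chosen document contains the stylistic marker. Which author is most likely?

Compute prior × likelihood for every hypothesis:
  Dunn: 0.71 × 0.082 = 0.05822
  Cato: 0.03 × 0.056 = 0.00168
  Arden: 0.03 × 0.01 = 0.0003
  Bell: 0.05 × 0.016 = 0.0008
  Frost: 0.05 × 0.098 = 0.0049
  Eyre: 0.13 × 0.15 = 0.0195
Total = 0.0854.
Largest term belongs to Dunn, so Dunn is most probable.

Dunn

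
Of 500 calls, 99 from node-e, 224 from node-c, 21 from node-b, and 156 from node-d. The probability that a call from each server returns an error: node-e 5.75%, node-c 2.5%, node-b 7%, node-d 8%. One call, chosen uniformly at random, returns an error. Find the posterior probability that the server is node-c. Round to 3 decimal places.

Unnormalized posteriors (prior × likelihood):
  node-e: 0.198 × 0.0575 = 0.011385
  node-c: 0.448 × 0.025 = 0.0112
  node-b: 0.042 × 0.07 = 0.00294
  node-d: 0.312 × 0.08 = 0.02496
Normalizing constant = 0.050485.
P(node-c | evidence) = 0.0112 / 0.050485 ≈ 0.222.

0.222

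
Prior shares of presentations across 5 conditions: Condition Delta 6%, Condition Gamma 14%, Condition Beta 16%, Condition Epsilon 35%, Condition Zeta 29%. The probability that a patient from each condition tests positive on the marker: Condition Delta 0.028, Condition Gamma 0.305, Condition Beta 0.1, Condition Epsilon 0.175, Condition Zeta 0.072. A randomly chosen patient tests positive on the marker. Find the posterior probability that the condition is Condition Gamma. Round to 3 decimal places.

Compute prior × likelihood for every hypothesis:
  Condition Delta: 0.06 × 0.028 = 0.00168
  Condition Gamma: 0.14 × 0.305 = 0.0427
  Condition Beta: 0.16 × 0.1 = 0.016
  Condition Epsilon: 0.35 × 0.175 = 0.06125
  Condition Zeta: 0.29 × 0.072 = 0.02088
Normalizing constant = 0.14251.
P(Condition Gamma | evidence) = 0.0427 / 0.14251 ≈ 0.300.

0.300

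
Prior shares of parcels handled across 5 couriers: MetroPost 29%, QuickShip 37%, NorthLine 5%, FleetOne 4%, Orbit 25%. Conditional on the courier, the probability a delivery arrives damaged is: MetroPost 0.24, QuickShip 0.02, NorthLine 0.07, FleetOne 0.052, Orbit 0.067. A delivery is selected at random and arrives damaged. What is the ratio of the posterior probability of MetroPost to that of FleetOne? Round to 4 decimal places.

Prior × likelihood for each hypothesis:
  MetroPost: 0.29 × 0.24 = 0.0696
  QuickShip: 0.37 × 0.02 = 0.0074
  NorthLine: 0.05 × 0.07 = 0.0035
  FleetOne: 0.04 × 0.052 = 0.00208
  Orbit: 0.25 × 0.067 = 0.01675
Total = 0.09933.
The ratio is 0.0696 / 0.00208 (the normalizer cancels) = 33.4615.

33.4615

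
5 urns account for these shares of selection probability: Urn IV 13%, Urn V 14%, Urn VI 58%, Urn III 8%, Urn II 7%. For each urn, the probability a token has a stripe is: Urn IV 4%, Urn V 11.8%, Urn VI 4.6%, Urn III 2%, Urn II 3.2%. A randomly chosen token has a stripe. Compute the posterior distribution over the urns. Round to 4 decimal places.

Urn IV 0.0995, Urn V 0.3162, Urn VI 0.5107, Urn III 0.0306, Urn II 0.0429

Prior × likelihood for each hypothesis:
  Urn IV: 0.13 × 0.04 = 0.0052
  Urn V: 0.14 × 0.118 = 0.01652
  Urn VI: 0.58 × 0.046 = 0.02668
  Urn III: 0.08 × 0.02 = 0.0016
  Urn II: 0.07 × 0.032 = 0.00224
Sum = 0.05224.
P(Urn IV | striped) = 0.0052/0.05224 ≈ 0.0995
P(Urn V | striped) = 0.01652/0.05224 ≈ 0.3162
P(Urn VI | striped) = 0.02668/0.05224 ≈ 0.5107
P(Urn III | striped) = 0.0016/0.05224 ≈ 0.0306
P(Urn II | striped) = 0.00224/0.05224 ≈ 0.0429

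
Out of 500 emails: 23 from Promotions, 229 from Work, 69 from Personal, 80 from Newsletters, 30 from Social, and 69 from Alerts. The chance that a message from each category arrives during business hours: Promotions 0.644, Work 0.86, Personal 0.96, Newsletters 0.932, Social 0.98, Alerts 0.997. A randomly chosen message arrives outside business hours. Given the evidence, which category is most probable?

Work

Taking complements, P(off-hours | each) = Promotions 0.356, Work 0.14, Personal 0.04, Newsletters 0.068, Social 0.02, Alerts 0.003.
Compute prior × likelihood for every hypothesis:
  Promotions: 0.046 × 0.356 = 0.016376
  Work: 0.458 × 0.14 = 0.06412
  Personal: 0.138 × 0.04 = 0.00552
  Newsletters: 0.16 × 0.068 = 0.01088
  Social: 0.06 × 0.02 = 0.0012
  Alerts: 0.138 × 0.003 = 0.000414
Total = 0.09851.
Largest term belongs to Work, so Work is most probable.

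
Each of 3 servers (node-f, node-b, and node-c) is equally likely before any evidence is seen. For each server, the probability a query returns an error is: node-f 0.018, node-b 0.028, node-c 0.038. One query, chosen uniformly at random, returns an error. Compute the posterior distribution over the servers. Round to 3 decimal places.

node-f 0.214, node-b 0.333, node-c 0.452

With a uniform prior (1/3 each), posterior ∝ likelihood:
  node-f: 0.018
  node-b: 0.028
  node-c: 0.038
Total = 0.084.
P(node-f | error) = 0.018/0.084 ≈ 0.214
P(node-b | error) = 0.028/0.084 ≈ 0.333
P(node-c | error) = 0.038/0.084 ≈ 0.452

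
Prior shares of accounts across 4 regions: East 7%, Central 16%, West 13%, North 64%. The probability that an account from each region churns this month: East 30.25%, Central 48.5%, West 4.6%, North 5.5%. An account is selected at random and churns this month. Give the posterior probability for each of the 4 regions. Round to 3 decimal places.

East 0.151, Central 0.554, West 0.043, North 0.252

Unnormalized posteriors (prior × likelihood):
  East: 0.07 × 0.3025 = 0.021175
  Central: 0.16 × 0.485 = 0.0776
  West: 0.13 × 0.046 = 0.00598
  North: 0.64 × 0.055 = 0.0352
Normalizing constant = 0.139955.
P(East | churn) = 0.021175/0.139955 ≈ 0.151
P(Central | churn) = 0.0776/0.139955 ≈ 0.554
P(West | churn) = 0.00598/0.139955 ≈ 0.043
P(North | churn) = 0.0352/0.139955 ≈ 0.252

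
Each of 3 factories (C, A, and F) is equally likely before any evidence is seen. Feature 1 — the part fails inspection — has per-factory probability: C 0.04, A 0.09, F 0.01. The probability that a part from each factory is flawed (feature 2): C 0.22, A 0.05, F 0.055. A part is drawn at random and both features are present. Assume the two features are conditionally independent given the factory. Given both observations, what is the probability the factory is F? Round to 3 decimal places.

With a uniform prior (1/3 each), posterior ∝ likelihood:
  C: 0.04 × 0.22 = 0.0088
  A: 0.09 × 0.05 = 0.0045
  F: 0.01 × 0.055 = 0.00055
Sum = 0.01385.
P(F | evidence) = 0.00055 / 0.01385 ≈ 0.040.

0.040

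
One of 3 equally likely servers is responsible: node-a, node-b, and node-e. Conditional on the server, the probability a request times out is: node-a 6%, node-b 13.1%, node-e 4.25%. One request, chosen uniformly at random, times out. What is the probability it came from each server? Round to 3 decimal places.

node-a 0.257, node-b 0.561, node-e 0.182

Since the prior is uniform, the posterior is proportional to the likelihood:
  node-a: 0.06
  node-b: 0.131
  node-e: 0.0425
Normalizing constant = 0.2335.
P(node-a | timeout) = 0.06/0.2335 ≈ 0.257
P(node-b | timeout) = 0.131/0.2335 ≈ 0.561
P(node-e | timeout) = 0.0425/0.2335 ≈ 0.182
(Check: 0.257+0.561+0.182 = 1.000.)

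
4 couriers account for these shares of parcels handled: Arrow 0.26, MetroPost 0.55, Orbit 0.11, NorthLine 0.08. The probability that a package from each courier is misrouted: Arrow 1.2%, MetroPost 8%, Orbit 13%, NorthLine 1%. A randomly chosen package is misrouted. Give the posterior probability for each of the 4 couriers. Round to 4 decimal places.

Arrow 0.0501, MetroPost 0.7072, Orbit 0.2298, NorthLine 0.0129

Compute prior × likelihood for every hypothesis:
  Arrow: 0.26 × 0.012 = 0.00312
  MetroPost: 0.55 × 0.08 = 0.044
  Orbit: 0.11 × 0.13 = 0.0143
  NorthLine: 0.08 × 0.01 = 0.0008
Sum = 0.06222.
P(Arrow | misrouted) = 0.00312/0.06222 ≈ 0.0501
P(MetroPost | misrouted) = 0.044/0.06222 ≈ 0.7072
P(Orbit | misrouted) = 0.0143/0.06222 ≈ 0.2298
P(NorthLine | misrouted) = 0.0008/0.06222 ≈ 0.0129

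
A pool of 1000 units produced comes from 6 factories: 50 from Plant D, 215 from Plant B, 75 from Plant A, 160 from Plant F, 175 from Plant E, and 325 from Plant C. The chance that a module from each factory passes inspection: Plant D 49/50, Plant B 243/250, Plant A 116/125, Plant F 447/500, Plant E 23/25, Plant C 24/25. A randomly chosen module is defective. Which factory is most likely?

Taking complements, P(defective | each) = Plant D 0.02, Plant B 0.028, Plant A 0.072, Plant F 0.106, Plant E 0.08, Plant C 0.04.
Compute prior × likelihood for every hypothesis:
  Plant D: 0.05 × 0.02 = 0.001
  Plant B: 0.215 × 0.028 = 0.00602
  Plant A: 0.075 × 0.072 = 0.0054
  Plant F: 0.16 × 0.106 = 0.01696
  Plant E: 0.175 × 0.08 = 0.014
  Plant C: 0.325 × 0.04 = 0.013
Sum = 0.05638.
Largest term belongs to Plant F, so Plant F is most probable.

Plant F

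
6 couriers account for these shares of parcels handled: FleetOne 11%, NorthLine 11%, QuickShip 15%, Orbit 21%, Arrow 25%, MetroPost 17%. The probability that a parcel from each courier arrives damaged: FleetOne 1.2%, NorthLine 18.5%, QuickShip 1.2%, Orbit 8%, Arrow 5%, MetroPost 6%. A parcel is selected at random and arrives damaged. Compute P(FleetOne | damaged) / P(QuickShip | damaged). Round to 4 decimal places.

0.7333

By Bayes' rule, posterior ∝ prior × likelihood:
  FleetOne: 0.11 × 0.012 = 0.00132
  NorthLine: 0.11 × 0.185 = 0.02035
  QuickShip: 0.15 × 0.012 = 0.0018
  Orbit: 0.21 × 0.08 = 0.0168
  Arrow: 0.25 × 0.05 = 0.0125
  MetroPost: 0.17 × 0.06 = 0.0102
Total = 0.06297.
The ratio is 0.00132 / 0.0018 (the normalizer cancels) = 0.7333.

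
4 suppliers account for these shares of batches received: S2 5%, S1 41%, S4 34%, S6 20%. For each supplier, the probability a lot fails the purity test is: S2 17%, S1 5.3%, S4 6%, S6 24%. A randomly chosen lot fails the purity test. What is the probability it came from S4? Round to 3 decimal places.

0.207

By Bayes' rule, posterior ∝ prior × likelihood:
  S2: 0.05 × 0.17 = 0.0085
  S1: 0.41 × 0.053 = 0.02173
  S4: 0.34 × 0.06 = 0.0204
  S6: 0.2 × 0.24 = 0.048
Total = 0.09863.
P(S4 | evidence) = 0.0204 / 0.09863 ≈ 0.207.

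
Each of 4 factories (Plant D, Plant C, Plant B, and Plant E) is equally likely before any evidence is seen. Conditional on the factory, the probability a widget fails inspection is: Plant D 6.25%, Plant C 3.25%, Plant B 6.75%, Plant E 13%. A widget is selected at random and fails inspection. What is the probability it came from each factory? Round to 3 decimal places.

Since the prior is uniform, the posterior is proportional to the likelihood:
  Plant D: 0.0625
  Plant C: 0.0325
  Plant B: 0.0675
  Plant E: 0.13
Sum = 0.2925.
P(Plant D | nonconforming) = 0.0625/0.2925 ≈ 0.214
P(Plant C | nonconforming) = 0.0325/0.2925 ≈ 0.111
P(Plant B | nonconforming) = 0.0675/0.2925 ≈ 0.231
P(Plant E | nonconforming) = 0.13/0.2925 ≈ 0.444

Plant D 0.214, Plant C 0.111, Plant B 0.231, Plant E 0.444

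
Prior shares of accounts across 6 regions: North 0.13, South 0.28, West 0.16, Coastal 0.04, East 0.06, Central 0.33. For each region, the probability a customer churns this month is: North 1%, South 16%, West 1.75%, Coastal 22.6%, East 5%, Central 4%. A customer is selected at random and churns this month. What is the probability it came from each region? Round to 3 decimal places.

North 0.018, South 0.604, West 0.038, Coastal 0.122, East 0.040, Central 0.178

By Bayes' rule, posterior ∝ prior × likelihood:
  North: 0.13 × 0.01 = 0.0013
  South: 0.28 × 0.16 = 0.0448
  West: 0.16 × 0.0175 = 0.0028
  Coastal: 0.04 × 0.226 = 0.00904
  East: 0.06 × 0.05 = 0.003
  Central: 0.33 × 0.04 = 0.0132
Normalizing constant = 0.07414.
P(North | churn) = 0.0013/0.07414 ≈ 0.018
P(South | churn) = 0.0448/0.07414 ≈ 0.604
P(West | churn) = 0.0028/0.07414 ≈ 0.038
P(Coastal | churn) = 0.00904/0.07414 ≈ 0.122
P(East | churn) = 0.003/0.07414 ≈ 0.040
P(Central | churn) = 0.0132/0.07414 ≈ 0.178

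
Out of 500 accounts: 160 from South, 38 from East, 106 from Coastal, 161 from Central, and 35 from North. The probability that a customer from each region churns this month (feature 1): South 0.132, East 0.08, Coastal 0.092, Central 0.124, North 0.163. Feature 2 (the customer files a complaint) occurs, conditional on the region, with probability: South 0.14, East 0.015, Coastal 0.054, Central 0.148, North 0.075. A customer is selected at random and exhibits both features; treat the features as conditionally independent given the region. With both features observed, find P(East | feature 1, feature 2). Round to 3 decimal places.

0.007

Unnormalized posteriors (prior × likelihood):
  South: 0.32 × 0.132 × 0.14 = 0.0059136
  East: 0.076 × 0.08 × 0.015 = 0.0000912
  Coastal: 0.212 × 0.092 × 0.054 = 0.001053216
  Central: 0.322 × 0.124 × 0.148 = 0.005909344
  North: 0.07 × 0.163 × 0.075 = 0.00085575
Normalizing constant = 0.01382311.
P(East | evidence) = 0.0000912 / 0.01382311 ≈ 0.007.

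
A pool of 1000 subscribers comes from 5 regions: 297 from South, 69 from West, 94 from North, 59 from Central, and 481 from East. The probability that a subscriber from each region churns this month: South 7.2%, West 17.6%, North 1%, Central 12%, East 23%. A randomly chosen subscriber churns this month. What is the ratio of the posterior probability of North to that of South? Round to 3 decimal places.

Unnormalized posteriors (prior × likelihood):
  South: 0.297 × 0.072 = 0.021384
  West: 0.069 × 0.176 = 0.012144
  North: 0.094 × 0.01 = 0.00094
  Central: 0.059 × 0.12 = 0.00708
  East: 0.481 × 0.23 = 0.11063
Total = 0.152178.
The ratio is 0.00094 / 0.021384 (the normalizer cancels) = 0.044.

0.044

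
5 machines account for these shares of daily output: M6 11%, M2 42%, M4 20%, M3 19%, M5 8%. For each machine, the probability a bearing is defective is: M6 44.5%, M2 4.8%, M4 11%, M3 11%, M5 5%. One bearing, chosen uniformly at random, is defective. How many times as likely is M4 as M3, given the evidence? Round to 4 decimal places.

By Bayes' rule, posterior ∝ prior × likelihood:
  M6: 0.11 × 0.445 = 0.04895
  M2: 0.42 × 0.048 = 0.02016
  M4: 0.2 × 0.11 = 0.022
  M3: 0.19 × 0.11 = 0.0209
  M5: 0.08 × 0.05 = 0.004
Total = 0.11601.
The ratio is 0.022 / 0.0209 (the normalizer cancels) = 1.0526.

1.0526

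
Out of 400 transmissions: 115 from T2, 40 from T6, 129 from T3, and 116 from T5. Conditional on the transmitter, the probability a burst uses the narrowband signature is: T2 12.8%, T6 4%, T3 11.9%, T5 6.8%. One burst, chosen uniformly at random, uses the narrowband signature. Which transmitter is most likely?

T3

Compute prior × likelihood for every hypothesis:
  T2: 0.2875 × 0.128 = 0.0368
  T6: 0.1 × 0.04 = 0.004
  T3: 0.3225 × 0.119 = 0.0383775
  T5: 0.29 × 0.068 = 0.01972
Total = 0.0988975.
Largest term belongs to T3, so T3 is most probable.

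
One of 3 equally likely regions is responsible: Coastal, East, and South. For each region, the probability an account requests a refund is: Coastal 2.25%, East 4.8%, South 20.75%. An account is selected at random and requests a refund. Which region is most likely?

South

Since the prior is uniform, the posterior is proportional to the likelihood:
  Coastal: 0.0225
  East: 0.048
  South: 0.2075
Total = 0.278.
Largest term belongs to South, so South is most probable.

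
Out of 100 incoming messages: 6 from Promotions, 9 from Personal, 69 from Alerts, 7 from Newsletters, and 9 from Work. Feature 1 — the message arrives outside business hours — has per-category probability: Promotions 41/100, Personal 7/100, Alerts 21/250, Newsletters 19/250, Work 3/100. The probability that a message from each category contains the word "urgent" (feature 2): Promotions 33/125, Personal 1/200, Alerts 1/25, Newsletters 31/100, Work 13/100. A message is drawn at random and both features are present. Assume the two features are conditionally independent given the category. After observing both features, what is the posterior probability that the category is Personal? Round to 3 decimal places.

0.003

Prior × likelihood for each hypothesis:
  Promotions: 0.06 × 0.41 × 0.264 = 0.0064944
  Personal: 0.09 × 0.07 × 0.005 = 0.0000315
  Alerts: 0.69 × 0.084 × 0.04 = 0.0023184
  Newsletters: 0.07 × 0.076 × 0.31 = 0.0016492
  Work: 0.09 × 0.03 × 0.13 = 0.000351
Total = 0.0108445.
P(Personal | evidence) = 0.0000315 / 0.0108445 ≈ 0.003.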